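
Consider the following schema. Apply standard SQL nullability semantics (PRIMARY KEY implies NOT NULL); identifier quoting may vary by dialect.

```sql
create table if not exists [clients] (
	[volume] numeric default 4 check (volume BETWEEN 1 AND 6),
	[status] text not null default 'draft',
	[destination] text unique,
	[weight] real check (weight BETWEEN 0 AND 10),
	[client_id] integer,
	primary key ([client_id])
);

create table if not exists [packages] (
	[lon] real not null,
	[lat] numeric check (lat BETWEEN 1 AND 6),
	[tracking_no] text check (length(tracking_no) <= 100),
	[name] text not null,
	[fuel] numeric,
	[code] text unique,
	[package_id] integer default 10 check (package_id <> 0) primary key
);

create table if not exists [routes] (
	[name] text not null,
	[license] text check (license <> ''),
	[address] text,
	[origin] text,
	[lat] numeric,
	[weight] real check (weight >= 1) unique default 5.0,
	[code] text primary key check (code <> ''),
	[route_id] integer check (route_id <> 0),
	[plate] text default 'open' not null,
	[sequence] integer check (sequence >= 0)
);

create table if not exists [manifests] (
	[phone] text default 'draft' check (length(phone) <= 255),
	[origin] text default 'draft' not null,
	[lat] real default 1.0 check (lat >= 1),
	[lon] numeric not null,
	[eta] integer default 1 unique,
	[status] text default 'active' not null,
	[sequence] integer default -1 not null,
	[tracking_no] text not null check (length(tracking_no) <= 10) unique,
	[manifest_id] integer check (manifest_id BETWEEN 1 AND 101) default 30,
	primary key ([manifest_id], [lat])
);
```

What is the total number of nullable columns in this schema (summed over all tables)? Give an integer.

16

clients: 3 nullable (volume, destination, weight — PK (client_id) and explicit NOT NULL columns excluded).
packages: 4 nullable (lat, tracking_no, fuel, code — PK (package_id) and explicit NOT NULL columns excluded).
routes: 7 nullable (license, address, origin, lat, weight, route_id, sequence — PK (code) and explicit NOT NULL columns excluded).
manifests: 2 nullable (phone, eta — PK (manifest_id, lat) and explicit NOT NULL columns excluded).
Total: 3 + 4 + 7 + 2 = 16.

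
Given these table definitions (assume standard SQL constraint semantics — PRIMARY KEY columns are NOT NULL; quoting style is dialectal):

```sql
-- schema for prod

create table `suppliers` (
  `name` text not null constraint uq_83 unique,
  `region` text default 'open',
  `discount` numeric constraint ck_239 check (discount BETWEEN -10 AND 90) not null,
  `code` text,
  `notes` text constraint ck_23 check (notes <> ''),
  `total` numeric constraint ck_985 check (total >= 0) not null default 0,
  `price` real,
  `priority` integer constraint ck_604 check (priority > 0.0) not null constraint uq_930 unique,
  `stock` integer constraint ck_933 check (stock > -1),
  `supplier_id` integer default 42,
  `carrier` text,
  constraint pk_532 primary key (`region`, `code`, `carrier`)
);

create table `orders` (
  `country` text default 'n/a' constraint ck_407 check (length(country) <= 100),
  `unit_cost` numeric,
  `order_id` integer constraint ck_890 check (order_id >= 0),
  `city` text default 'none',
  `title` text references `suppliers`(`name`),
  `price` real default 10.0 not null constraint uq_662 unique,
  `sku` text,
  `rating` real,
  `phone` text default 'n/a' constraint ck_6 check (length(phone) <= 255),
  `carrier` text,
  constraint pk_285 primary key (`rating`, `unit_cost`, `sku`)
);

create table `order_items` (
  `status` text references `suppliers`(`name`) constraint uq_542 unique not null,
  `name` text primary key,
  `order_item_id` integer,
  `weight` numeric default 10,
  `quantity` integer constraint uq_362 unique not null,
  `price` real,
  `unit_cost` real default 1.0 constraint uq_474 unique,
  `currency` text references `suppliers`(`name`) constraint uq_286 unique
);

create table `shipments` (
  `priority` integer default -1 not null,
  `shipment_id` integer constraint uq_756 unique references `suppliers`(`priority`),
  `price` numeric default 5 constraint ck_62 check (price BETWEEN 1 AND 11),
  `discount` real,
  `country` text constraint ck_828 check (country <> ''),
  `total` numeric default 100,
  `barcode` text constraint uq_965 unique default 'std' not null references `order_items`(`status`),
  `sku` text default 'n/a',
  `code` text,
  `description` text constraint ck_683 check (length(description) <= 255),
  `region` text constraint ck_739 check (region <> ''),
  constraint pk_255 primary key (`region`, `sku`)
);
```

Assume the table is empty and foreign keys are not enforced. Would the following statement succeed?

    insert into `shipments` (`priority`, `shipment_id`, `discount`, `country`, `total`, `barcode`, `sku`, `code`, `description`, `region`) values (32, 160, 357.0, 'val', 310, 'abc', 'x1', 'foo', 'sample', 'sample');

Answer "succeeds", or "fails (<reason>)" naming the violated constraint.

NOT NULL columns: barcode is supplied; priority is supplied; region is supplied; sku is supplied.
CHECK constraints: 'val' satisfies (country <> ''); 'sample' satisfies (length(description) <= 255); 'sample' satisfies (region <> '').
No constraint is violated.

succeeds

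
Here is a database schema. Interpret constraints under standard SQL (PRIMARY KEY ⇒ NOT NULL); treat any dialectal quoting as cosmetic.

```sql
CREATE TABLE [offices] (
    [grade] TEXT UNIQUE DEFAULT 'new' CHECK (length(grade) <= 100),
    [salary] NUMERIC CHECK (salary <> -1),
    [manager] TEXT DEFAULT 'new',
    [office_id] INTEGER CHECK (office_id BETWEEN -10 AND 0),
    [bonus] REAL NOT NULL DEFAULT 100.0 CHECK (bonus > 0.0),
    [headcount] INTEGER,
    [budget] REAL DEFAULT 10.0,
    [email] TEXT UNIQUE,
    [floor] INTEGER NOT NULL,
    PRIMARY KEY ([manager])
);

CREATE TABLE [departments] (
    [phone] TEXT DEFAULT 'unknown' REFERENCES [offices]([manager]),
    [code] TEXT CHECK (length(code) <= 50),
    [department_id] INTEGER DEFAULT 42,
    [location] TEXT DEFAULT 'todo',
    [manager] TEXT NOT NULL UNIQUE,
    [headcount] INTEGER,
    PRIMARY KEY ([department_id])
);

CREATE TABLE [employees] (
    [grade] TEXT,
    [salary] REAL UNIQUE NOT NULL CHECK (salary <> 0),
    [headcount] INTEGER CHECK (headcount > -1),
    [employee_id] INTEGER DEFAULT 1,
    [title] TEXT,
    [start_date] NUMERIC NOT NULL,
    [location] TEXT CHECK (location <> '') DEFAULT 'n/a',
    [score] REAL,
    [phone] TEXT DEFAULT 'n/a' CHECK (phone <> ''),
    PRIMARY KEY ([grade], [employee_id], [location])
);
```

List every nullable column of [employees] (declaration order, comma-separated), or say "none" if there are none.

headcount, title, score, phone

- grade: part of the PRIMARY KEY, which implies NOT NULL → not nullable.
- salary: declared NOT NULL → not nullable.
- headcount: CHECK does not forbid NULL (a CHECK constraint passes when its expression is NULL) → nullable.
- employee_id: part of the PRIMARY KEY, which implies NOT NULL → not nullable.
- title: no NOT NULL constraint applies → nullable.
- start_date: declared NOT NULL → not nullable.
- location: part of the PRIMARY KEY, which implies NOT NULL → not nullable.
- score: no NOT NULL constraint applies → nullable.
- phone: CHECK does not forbid NULL (a CHECK constraint passes when its expression is NULL) → nullable.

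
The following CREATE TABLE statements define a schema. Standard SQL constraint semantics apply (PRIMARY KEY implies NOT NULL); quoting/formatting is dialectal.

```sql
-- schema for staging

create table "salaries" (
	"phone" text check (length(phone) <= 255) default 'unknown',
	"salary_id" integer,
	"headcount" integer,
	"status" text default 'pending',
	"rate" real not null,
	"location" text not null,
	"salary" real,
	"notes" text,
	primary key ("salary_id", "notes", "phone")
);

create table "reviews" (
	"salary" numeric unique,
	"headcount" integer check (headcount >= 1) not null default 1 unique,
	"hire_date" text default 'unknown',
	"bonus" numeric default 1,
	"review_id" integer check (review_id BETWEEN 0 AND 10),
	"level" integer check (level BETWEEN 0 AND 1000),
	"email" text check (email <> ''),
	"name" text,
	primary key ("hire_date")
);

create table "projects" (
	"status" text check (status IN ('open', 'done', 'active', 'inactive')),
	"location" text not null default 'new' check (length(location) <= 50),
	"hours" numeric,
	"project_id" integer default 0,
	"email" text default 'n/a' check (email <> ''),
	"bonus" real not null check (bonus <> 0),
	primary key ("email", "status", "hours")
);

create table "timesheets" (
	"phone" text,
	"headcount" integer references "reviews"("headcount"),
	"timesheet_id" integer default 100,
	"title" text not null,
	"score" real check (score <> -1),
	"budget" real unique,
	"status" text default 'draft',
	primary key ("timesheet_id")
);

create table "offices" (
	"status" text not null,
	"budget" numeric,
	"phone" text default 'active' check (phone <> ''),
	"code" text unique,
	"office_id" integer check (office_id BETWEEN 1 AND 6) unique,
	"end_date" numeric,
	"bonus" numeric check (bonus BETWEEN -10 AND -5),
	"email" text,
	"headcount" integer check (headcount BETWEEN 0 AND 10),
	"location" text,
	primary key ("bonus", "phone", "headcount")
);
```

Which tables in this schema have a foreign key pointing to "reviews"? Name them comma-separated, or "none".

- timesheets.headcount references reviews(headcount).

timesheets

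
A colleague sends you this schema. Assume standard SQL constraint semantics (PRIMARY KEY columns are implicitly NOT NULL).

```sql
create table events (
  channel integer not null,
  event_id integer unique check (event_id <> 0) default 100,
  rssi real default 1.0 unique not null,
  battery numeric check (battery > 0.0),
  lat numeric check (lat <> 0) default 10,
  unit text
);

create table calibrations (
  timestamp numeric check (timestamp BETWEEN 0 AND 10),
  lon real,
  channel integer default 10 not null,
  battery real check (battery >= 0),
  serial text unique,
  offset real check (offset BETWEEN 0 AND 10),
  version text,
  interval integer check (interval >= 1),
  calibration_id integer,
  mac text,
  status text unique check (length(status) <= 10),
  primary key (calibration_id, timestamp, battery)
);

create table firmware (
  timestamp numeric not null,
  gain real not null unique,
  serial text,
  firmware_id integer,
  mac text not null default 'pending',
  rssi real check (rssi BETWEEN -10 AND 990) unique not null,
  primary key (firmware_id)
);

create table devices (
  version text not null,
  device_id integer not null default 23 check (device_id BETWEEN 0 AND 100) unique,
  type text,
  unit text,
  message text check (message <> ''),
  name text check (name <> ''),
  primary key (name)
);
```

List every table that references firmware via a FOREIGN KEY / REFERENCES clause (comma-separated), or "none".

No REFERENCES clause anywhere in the schema names firmware.

none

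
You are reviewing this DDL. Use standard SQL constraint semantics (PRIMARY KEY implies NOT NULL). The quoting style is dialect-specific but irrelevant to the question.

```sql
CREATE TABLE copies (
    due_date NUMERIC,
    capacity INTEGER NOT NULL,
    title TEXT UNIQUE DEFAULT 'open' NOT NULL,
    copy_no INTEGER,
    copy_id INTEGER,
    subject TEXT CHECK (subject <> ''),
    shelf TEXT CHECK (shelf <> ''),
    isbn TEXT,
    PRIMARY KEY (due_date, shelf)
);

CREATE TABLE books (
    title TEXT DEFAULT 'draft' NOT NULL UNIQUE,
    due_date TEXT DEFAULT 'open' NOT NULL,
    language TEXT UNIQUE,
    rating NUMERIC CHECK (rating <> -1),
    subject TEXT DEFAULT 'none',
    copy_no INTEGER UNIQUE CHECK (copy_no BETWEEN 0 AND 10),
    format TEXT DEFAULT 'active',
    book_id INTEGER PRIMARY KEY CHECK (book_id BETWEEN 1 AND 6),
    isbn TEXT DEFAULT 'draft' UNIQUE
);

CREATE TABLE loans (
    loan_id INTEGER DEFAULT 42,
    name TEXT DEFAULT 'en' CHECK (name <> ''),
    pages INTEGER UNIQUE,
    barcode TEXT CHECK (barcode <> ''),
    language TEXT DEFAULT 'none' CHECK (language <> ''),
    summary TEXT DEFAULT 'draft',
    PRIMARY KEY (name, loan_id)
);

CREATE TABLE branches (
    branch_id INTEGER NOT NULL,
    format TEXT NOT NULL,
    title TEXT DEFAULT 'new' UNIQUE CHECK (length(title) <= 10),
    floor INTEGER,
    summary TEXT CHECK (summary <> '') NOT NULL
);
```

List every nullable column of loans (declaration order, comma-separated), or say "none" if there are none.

pages, barcode, language, summary

- loan_id: part of the PRIMARY KEY, which implies NOT NULL → not nullable.
- name: part of the PRIMARY KEY, which implies NOT NULL → not nullable.
- pages: UNIQUE does not imply NOT NULL → nullable.
- barcode: CHECK does not forbid NULL (a CHECK constraint passes when its expression is NULL) → nullable.
- language: CHECK does not forbid NULL (a CHECK constraint passes when its expression is NULL) → nullable.
- summary: DEFAULT only fills an omitted column; an explicit NULL is still allowed → nullable.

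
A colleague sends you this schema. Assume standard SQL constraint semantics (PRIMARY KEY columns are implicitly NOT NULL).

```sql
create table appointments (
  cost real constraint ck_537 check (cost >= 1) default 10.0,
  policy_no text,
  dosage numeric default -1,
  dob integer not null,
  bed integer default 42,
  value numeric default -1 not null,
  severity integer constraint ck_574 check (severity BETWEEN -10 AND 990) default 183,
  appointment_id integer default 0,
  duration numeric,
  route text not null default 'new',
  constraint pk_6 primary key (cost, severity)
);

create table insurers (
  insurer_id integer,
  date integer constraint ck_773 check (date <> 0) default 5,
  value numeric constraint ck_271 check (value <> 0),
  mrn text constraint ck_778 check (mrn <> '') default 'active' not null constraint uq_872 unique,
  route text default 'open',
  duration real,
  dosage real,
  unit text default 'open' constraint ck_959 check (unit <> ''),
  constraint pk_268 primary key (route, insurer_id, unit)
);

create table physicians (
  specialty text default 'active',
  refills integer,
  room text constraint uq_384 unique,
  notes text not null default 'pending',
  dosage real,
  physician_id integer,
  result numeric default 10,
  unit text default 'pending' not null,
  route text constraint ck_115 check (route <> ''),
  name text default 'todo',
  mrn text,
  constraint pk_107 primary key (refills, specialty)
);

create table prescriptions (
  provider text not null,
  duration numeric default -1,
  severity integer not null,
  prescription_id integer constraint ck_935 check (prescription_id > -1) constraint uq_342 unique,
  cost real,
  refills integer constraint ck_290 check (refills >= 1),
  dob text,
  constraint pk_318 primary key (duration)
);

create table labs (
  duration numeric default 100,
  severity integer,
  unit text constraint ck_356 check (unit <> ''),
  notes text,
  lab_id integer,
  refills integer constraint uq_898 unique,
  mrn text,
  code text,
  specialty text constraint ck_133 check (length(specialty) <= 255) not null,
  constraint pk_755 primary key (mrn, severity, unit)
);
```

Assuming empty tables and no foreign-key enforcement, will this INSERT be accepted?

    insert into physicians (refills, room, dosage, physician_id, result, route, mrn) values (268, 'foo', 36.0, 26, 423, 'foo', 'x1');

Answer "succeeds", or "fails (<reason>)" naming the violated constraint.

NOT NULL columns: notes defaults to 'pending'; refills is supplied; specialty defaults to 'active'; unit defaults to 'pending'.
CHECK constraints: 'foo' satisfies (route <> '').
No constraint is violated.

succeeds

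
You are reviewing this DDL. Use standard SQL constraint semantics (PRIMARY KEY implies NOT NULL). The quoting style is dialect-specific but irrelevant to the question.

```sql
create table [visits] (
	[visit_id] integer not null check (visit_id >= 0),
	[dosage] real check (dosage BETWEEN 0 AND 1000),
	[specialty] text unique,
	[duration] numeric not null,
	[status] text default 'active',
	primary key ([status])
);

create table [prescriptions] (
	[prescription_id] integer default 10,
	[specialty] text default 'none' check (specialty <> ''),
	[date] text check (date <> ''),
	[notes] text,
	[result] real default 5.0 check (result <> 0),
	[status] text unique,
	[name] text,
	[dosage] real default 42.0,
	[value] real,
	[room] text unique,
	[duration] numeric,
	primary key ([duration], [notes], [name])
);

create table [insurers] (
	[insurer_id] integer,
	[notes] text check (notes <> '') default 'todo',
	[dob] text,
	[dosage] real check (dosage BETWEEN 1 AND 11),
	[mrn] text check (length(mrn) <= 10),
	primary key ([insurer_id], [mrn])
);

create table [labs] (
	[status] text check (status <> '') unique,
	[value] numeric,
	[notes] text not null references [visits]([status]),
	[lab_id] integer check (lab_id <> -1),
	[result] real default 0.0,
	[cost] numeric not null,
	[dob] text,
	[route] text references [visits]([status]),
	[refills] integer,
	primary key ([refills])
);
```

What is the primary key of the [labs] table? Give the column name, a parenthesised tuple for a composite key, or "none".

refills

refills is declared PRIMARY KEY as a table-level PRIMARY KEY clause.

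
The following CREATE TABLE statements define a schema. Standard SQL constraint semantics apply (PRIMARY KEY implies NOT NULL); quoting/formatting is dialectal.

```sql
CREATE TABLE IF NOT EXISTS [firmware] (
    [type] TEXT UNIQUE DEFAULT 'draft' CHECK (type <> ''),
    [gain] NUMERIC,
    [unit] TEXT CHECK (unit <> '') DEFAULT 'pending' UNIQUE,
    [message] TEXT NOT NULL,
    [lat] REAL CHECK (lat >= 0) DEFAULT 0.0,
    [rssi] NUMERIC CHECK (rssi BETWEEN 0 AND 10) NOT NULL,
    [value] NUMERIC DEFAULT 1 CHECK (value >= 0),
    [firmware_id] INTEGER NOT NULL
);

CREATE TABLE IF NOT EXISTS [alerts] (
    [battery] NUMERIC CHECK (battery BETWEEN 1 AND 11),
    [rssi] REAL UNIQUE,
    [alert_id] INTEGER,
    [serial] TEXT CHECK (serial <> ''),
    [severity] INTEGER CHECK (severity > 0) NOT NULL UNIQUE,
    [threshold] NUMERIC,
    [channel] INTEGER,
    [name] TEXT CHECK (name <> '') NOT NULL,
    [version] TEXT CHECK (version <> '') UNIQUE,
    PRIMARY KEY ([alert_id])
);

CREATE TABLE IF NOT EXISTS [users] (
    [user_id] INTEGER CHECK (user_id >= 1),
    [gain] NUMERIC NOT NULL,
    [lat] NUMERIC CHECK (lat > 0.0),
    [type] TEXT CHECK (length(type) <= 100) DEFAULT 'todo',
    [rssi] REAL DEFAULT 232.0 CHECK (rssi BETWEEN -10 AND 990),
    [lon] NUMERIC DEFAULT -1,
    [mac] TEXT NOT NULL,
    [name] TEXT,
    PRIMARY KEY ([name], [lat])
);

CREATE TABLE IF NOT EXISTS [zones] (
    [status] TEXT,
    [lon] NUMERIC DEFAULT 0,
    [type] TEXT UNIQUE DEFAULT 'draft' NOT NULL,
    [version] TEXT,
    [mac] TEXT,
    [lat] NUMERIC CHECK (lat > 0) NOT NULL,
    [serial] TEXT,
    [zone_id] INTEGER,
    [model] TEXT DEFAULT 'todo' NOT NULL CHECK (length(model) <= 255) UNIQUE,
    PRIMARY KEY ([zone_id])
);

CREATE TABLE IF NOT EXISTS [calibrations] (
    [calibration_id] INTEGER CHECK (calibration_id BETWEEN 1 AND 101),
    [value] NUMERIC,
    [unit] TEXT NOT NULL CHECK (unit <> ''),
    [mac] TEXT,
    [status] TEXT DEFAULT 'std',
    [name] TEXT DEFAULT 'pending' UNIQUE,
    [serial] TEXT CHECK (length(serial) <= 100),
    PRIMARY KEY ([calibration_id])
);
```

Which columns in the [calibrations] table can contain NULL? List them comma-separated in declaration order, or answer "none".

value, mac, status, name, serial

- calibration_id: part of the PRIMARY KEY, which implies NOT NULL → not nullable.
- value: no NOT NULL constraint applies → nullable.
- unit: declared NOT NULL → not nullable.
- mac: no NOT NULL constraint applies → nullable.
- status: DEFAULT only fills an omitted column; an explicit NULL is still allowed → nullable.
- name: UNIQUE does not imply NOT NULL → nullable.
- serial: CHECK does not forbid NULL (a CHECK constraint passes when its expression is NULL) → nullable.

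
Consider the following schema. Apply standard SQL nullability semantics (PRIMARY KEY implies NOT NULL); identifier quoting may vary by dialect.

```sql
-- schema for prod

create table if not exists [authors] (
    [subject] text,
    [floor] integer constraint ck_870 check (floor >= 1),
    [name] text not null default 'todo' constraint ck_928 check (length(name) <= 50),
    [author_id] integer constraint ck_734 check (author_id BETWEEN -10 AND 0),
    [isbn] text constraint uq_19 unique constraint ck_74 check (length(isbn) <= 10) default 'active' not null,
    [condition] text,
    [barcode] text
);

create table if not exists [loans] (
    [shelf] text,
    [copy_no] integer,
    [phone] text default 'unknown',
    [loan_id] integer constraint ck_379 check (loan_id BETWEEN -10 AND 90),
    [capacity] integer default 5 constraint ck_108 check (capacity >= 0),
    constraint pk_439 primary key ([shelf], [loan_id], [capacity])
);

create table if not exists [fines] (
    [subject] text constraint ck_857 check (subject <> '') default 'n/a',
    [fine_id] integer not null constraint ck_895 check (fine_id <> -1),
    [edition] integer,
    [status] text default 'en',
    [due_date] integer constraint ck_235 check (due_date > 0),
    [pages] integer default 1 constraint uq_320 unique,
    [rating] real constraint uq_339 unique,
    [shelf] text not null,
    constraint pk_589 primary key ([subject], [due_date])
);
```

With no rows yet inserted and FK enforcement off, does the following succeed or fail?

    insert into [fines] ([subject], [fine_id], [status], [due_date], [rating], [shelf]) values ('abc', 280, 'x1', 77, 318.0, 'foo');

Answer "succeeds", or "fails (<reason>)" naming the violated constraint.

NOT NULL columns: due_date is supplied; fine_id is supplied; shelf is supplied; subject is supplied.
CHECK constraints: 'abc' satisfies (subject <> ''); 280 satisfies (fine_id <> -1); 77 satisfies (due_date > 0).
No constraint is violated.

succeeds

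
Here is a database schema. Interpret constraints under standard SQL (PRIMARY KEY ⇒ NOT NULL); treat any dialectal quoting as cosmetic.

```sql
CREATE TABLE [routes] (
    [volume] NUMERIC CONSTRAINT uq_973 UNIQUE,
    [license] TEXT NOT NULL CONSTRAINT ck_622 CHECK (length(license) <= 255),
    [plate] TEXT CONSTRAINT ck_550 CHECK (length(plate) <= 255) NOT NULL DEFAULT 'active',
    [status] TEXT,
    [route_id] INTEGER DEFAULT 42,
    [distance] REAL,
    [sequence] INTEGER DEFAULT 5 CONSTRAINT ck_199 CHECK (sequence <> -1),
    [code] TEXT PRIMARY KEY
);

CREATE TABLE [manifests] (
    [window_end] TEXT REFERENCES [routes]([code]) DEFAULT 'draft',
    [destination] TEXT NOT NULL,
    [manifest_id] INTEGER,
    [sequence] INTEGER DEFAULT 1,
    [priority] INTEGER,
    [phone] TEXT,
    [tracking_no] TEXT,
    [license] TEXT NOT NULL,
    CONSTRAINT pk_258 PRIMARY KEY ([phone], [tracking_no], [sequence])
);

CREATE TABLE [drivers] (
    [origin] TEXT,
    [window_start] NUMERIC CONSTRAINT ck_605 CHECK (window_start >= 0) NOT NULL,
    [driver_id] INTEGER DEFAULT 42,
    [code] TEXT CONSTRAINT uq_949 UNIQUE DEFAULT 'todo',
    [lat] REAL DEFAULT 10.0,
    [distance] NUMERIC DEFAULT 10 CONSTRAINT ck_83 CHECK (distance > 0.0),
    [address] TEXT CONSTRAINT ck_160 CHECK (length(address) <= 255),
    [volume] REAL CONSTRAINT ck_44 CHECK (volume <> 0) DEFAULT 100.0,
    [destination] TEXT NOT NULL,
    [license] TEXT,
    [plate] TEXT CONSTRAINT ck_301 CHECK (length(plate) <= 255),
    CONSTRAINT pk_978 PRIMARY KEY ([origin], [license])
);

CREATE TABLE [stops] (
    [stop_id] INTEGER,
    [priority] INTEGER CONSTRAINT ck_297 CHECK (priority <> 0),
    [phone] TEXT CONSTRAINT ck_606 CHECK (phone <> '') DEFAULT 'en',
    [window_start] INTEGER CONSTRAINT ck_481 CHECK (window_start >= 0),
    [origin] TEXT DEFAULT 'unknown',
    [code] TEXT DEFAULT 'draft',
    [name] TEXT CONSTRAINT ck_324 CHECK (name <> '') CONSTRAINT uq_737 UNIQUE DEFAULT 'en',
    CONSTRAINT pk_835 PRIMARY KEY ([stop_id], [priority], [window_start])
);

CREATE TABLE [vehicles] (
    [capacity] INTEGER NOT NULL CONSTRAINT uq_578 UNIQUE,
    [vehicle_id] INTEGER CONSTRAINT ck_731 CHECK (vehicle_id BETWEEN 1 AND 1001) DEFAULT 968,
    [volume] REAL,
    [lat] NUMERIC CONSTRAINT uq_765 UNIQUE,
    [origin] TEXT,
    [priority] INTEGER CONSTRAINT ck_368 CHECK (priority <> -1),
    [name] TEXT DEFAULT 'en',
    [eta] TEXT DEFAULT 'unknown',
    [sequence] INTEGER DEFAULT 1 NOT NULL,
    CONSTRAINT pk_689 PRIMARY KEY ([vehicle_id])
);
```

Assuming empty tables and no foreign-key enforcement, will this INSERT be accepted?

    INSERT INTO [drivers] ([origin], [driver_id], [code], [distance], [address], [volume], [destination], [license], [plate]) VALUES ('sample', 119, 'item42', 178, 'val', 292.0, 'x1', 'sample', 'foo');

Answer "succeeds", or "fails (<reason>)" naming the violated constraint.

fails (NOT NULL on window_start)

window_start is omitted from the column list and has no DEFAULT, so it would receive NULL.
But window_start is declared NOT NULL.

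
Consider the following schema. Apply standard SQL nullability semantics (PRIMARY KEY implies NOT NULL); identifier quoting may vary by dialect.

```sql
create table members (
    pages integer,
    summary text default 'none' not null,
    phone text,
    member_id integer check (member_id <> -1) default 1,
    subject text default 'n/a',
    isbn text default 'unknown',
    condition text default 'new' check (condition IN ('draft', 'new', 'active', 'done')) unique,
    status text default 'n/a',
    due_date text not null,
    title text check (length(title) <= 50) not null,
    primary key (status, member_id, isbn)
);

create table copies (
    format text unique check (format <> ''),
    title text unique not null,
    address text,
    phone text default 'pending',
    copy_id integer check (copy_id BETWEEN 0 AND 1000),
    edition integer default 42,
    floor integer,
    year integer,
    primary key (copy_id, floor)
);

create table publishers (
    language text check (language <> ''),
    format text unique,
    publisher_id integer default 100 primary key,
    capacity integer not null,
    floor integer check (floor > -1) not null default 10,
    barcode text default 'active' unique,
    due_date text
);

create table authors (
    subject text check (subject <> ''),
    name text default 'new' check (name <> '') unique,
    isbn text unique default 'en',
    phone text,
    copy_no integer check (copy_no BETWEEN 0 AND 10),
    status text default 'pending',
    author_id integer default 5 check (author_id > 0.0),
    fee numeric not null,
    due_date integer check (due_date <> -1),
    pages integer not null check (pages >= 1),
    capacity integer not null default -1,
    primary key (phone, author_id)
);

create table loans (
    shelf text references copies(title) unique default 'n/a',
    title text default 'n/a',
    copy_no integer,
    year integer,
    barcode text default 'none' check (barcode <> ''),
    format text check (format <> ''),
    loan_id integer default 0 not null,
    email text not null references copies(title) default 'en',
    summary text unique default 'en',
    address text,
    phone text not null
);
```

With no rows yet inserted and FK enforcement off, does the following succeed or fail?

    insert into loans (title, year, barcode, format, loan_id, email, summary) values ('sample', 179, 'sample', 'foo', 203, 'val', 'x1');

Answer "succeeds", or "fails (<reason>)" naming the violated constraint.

fails (NOT NULL on phone)

phone is omitted from the column list and has no DEFAULT, so it would receive NULL.
But phone is declared NOT NULL.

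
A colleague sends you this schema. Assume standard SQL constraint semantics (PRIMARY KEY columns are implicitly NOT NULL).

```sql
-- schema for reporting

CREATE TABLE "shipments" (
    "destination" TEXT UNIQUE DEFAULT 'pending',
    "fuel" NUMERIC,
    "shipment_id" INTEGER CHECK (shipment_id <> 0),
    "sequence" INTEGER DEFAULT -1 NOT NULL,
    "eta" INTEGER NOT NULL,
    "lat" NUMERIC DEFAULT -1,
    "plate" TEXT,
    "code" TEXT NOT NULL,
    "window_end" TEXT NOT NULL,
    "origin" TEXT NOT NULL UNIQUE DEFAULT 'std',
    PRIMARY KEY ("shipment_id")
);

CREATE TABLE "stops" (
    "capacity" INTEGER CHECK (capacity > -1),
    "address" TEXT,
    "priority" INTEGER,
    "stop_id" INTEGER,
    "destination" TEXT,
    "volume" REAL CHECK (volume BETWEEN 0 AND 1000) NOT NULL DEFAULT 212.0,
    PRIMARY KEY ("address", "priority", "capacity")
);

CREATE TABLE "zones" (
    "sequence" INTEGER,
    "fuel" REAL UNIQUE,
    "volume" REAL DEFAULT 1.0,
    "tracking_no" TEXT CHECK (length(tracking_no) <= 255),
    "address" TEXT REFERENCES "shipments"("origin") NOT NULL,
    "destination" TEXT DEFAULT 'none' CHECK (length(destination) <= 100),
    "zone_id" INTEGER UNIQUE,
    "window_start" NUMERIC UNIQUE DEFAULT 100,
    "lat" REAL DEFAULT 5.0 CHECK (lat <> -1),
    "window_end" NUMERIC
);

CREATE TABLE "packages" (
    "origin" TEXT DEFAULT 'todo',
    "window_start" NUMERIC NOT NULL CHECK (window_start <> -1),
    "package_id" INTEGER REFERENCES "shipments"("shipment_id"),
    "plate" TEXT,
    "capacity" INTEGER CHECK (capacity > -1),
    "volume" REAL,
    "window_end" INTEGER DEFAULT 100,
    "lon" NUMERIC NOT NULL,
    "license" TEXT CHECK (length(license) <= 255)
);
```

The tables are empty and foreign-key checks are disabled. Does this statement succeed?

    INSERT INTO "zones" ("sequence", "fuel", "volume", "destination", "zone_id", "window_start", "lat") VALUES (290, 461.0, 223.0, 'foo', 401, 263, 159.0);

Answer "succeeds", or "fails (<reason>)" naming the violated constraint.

address is omitted from the column list and has no DEFAULT, so it would receive NULL.
But address is declared NOT NULL.

fails (NOT NULL on address)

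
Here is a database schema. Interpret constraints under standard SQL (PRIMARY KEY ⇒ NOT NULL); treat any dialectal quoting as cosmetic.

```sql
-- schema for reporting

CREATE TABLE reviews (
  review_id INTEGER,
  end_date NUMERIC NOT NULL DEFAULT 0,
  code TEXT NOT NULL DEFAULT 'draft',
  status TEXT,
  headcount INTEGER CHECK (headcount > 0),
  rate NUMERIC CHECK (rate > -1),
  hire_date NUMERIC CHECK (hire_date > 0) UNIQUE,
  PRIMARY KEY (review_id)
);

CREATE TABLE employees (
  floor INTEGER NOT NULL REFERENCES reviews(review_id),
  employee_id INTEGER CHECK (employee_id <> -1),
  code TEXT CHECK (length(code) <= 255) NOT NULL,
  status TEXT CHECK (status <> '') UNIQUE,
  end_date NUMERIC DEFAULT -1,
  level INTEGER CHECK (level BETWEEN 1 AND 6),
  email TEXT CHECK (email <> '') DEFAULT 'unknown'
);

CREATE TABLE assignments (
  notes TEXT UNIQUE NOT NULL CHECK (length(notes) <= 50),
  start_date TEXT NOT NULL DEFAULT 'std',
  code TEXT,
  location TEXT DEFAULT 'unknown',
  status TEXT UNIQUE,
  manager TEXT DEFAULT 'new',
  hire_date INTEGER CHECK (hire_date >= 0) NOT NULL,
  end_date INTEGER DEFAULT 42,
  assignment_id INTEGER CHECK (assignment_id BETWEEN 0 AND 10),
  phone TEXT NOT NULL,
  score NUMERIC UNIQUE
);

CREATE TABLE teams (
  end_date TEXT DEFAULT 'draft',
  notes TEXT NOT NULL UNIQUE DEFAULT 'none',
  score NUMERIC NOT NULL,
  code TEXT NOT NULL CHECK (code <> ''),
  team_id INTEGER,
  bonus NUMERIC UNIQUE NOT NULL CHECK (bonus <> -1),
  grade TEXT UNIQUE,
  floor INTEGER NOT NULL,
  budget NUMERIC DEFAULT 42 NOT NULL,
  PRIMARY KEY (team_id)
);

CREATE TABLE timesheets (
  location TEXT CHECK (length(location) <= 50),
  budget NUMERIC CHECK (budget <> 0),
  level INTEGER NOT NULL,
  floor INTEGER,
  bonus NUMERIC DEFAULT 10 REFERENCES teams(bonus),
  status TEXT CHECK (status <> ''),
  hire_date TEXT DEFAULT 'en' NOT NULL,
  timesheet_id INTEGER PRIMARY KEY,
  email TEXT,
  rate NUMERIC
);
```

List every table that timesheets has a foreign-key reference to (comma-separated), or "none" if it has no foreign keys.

teams

- bonus REFERENCES teams(bonus).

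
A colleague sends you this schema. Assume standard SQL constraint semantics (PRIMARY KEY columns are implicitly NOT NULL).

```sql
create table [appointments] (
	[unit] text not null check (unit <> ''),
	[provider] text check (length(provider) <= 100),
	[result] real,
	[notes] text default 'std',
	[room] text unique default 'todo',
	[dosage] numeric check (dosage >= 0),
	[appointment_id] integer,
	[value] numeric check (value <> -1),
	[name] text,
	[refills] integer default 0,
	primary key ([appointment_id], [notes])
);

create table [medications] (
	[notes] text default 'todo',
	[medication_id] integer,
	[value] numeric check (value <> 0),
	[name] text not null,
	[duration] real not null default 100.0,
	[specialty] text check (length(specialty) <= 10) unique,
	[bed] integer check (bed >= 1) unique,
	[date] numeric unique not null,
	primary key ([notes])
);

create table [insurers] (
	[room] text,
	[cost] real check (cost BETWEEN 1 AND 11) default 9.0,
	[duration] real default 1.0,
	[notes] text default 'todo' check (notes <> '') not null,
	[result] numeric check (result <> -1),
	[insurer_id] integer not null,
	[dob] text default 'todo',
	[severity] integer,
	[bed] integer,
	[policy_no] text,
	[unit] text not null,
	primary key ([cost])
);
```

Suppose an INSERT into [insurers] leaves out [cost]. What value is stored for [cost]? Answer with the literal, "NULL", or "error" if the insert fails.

9.0

cost has an explicit DEFAULT 9.0.
When the column is omitted from an INSERT, that default is used.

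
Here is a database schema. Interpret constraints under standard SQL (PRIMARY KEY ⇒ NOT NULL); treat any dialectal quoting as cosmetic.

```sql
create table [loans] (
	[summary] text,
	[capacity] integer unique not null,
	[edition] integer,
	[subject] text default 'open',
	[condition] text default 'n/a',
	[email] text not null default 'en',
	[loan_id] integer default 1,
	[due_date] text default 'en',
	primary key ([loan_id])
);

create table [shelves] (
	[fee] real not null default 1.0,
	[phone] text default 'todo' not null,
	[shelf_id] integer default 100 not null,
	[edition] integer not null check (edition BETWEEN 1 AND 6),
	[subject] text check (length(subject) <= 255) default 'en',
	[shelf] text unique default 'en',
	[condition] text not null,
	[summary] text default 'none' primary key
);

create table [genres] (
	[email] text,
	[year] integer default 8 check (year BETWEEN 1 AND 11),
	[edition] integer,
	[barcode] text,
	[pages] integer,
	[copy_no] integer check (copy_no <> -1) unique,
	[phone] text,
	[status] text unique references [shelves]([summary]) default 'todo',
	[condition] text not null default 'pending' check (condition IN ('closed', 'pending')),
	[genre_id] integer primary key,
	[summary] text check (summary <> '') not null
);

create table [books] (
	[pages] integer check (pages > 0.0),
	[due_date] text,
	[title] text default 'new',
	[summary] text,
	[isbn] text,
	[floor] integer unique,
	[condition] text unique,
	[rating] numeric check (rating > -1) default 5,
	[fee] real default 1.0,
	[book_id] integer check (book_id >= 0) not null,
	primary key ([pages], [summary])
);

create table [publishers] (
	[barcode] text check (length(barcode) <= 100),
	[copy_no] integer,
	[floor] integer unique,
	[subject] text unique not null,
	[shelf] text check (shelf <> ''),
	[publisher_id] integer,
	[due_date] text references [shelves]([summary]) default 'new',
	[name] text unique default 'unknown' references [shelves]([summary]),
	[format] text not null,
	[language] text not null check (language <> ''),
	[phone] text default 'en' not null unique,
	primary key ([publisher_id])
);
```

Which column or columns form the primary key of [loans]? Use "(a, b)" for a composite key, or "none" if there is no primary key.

loan_id is declared PRIMARY KEY as a table-level PRIMARY KEY clause.

loan_id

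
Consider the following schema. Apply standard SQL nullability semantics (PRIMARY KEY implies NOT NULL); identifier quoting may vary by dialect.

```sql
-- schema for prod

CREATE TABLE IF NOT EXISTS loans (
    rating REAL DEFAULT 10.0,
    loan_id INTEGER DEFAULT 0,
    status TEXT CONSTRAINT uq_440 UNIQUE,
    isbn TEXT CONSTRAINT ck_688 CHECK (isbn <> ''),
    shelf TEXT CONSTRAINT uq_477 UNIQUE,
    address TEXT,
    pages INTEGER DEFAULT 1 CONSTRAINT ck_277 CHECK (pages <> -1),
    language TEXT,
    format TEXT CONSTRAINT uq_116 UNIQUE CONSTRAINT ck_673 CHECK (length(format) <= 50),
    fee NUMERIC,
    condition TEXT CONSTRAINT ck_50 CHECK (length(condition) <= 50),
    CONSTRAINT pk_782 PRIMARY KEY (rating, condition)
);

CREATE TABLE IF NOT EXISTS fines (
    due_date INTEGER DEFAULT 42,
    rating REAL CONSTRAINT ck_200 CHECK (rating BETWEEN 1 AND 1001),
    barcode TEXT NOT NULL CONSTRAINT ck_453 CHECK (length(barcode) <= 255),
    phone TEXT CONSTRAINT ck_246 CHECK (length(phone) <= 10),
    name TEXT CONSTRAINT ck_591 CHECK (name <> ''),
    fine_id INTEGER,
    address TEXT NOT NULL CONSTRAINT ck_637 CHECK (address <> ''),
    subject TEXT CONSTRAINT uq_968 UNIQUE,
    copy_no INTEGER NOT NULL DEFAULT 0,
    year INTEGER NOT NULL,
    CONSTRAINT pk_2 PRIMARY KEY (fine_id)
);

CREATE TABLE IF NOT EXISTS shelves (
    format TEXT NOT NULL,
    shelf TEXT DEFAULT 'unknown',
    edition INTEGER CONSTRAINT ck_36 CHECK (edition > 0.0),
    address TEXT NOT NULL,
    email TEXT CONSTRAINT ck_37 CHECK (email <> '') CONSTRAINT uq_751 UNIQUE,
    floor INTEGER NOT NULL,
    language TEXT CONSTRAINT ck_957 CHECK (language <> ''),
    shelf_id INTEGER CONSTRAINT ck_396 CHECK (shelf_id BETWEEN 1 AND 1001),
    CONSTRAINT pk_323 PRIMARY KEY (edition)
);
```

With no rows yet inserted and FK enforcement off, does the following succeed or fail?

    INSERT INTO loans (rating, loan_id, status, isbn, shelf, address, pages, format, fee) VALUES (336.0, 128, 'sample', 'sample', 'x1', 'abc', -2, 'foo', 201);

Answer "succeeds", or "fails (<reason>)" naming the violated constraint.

fails (NOT NULL on condition)

condition is omitted from the column list and has no DEFAULT, so it would receive NULL.
But condition is part of the PRIMARY KEY (implied NOT NULL).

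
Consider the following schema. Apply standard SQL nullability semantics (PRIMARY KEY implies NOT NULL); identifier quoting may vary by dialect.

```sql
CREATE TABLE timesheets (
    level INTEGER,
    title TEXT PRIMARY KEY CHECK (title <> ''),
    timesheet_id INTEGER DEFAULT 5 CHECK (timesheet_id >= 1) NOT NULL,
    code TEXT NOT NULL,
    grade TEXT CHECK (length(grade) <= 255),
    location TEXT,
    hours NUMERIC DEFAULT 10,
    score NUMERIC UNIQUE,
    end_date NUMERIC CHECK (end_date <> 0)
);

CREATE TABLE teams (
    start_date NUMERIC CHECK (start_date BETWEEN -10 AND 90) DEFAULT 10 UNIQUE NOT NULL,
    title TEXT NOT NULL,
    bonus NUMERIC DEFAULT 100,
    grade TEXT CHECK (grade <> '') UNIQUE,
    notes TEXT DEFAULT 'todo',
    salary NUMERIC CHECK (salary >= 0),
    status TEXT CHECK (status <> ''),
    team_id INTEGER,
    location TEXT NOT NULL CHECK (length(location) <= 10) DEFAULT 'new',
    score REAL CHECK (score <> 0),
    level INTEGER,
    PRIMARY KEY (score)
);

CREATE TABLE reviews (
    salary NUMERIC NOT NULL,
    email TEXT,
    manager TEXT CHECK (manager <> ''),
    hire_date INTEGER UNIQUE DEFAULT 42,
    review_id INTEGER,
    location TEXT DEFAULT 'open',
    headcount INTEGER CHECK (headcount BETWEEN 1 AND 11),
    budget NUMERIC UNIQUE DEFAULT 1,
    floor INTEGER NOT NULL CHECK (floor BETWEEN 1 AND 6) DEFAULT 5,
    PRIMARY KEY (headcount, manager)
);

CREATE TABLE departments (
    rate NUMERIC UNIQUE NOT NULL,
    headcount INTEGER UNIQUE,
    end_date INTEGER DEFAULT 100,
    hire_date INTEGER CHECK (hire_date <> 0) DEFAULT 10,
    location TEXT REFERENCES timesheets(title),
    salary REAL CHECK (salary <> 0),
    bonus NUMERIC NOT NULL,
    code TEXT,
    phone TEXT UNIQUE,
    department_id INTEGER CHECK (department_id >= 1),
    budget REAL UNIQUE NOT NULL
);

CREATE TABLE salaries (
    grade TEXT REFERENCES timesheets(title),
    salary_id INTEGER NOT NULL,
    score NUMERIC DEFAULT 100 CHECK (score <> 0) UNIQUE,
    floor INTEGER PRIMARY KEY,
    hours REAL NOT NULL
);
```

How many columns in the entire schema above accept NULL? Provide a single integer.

28

timesheets: 6 nullable (level, grade, location, hours, score, end_date — PK (title) and explicit NOT NULL columns excluded).
teams: 7 nullable (bonus, grade, notes, salary, status, team_id, level — PK (score) and explicit NOT NULL columns excluded).
reviews: 5 nullable (email, hire_date, review_id, location, budget — PK (headcount, manager) and explicit NOT NULL columns excluded).
departments: 8 nullable (headcount, end_date, hire_date, location, salary, code, phone, department_id — PK none and explicit NOT NULL columns excluded).
salaries: 2 nullable (grade, score — PK (floor) and explicit NOT NULL columns excluded).
Total: 6 + 7 + 5 + 8 + 2 = 28.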